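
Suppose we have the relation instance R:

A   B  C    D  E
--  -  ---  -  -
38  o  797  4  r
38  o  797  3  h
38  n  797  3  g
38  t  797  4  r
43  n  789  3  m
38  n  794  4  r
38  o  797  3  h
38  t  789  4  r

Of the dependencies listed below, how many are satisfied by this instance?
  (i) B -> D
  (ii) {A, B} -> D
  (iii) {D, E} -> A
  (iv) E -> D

2

(i) B -> D: B=o: 3 rows → D takes values {4, 3} — violation; B=n: 3 rows → D takes values {3, 4} — violation — fails.
(ii) {A, B} -> D: (A=38, B=o): 3 rows → D takes values {4, 3} — violation; (A=38, B=n): 2 rows → D takes values {3, 4} — violation — fails.
(iii) {D, E} -> A: every LHS value maps to a single RHS value — holds.
(iv) E -> D: every LHS value maps to a single RHS value — holds.
2 of the 4 dependencies hold.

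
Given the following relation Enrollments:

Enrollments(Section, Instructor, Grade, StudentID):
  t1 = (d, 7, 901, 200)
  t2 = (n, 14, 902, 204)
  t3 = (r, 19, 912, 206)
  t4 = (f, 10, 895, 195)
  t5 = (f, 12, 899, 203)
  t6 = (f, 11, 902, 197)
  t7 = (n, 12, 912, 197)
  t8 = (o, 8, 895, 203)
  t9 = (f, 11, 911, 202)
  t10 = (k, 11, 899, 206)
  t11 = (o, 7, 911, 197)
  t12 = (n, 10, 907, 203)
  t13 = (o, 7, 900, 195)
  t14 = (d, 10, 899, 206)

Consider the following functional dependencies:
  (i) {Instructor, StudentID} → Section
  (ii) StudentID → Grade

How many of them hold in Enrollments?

1

(i) {Instructor, StudentID} → Section: every LHS value maps to a single RHS value — holds.
(ii) StudentID → Grade: StudentID=206: rows 3, 10, 14 → Grade takes values {912, 899} — violation; StudentID=195: rows 4, 13 → Grade takes values {895, 900} — violation; StudentID=203: rows 5, 8, 12 → Grade takes values {899, 895, 907} — violation; StudentID=197: rows 6, 7, 11 → Grade takes values {902, 912, 911} — violation — fails.
1 of the 2 dependencies holds.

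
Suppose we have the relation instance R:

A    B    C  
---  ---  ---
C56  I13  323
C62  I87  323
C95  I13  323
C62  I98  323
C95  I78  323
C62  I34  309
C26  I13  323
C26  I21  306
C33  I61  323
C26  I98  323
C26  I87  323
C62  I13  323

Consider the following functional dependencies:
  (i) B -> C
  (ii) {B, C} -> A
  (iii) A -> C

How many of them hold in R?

1

(i) B -> C: every LHS value maps to a single RHS value — holds.
(ii) {B, C} -> A: (B=I13, C=323): 4 rows → A takes values {C56, C95, C26, C62} — violation; (B=I87, C=323): 2 rows → A takes values {C62, C26} — violation; (B=I98, C=323): 2 rows → A takes values {C62, C26} — violation — fails.
(iii) A -> C: A=C62: 4 rows → C takes values {323, 309} — violation; A=C26: 4 rows → C takes values {323, 306} — violation — fails.
1 of the 3 dependencies holds.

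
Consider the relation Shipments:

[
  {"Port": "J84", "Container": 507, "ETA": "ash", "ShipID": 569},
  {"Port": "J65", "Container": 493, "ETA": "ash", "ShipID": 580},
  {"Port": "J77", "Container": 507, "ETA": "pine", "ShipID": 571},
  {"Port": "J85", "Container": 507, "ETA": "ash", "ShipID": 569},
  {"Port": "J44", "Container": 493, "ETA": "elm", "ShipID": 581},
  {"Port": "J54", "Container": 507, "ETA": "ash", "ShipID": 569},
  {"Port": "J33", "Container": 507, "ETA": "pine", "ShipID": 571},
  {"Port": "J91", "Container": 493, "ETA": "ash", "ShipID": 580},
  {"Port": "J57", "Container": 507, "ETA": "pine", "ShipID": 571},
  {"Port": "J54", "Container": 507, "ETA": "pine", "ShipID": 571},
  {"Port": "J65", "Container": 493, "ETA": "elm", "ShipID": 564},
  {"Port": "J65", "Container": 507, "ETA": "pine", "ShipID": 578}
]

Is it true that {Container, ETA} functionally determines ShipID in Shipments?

(Container=507, ETA=ash): 3 rows → ShipID = 569, 569, 569 ✓
(Container=493, ETA=ash): 2 rows → ShipID = 580, 580 ✓
(Container=507, ETA=pine): 5 rows → ShipID takes values {571, 578} — violation
(Container=493, ETA=elm): 2 rows → ShipID takes values {581, 564} — violation
Two rows agree on {Container, ETA} but differ on ShipID, so {Container, ETA} -> ShipID does not hold.

No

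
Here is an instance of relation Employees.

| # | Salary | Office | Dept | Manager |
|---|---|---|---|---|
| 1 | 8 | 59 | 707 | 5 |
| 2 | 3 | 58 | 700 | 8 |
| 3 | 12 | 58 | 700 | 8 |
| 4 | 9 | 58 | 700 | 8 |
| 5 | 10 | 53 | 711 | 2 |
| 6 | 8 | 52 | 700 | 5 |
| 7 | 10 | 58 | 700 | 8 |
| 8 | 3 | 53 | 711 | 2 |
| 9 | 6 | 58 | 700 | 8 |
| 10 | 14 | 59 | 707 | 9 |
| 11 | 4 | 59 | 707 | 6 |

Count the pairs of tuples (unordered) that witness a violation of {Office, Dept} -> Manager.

3

(Office=59, Dept=707): violating pairs (1,10), (1,11), (10,11) — 3 pairs.
(Office=58, Dept=700): all 5 rows agree on Manager — 0 pairs.
(Office=53, Dept=711): all 2 rows agree on Manager — 0 pairs.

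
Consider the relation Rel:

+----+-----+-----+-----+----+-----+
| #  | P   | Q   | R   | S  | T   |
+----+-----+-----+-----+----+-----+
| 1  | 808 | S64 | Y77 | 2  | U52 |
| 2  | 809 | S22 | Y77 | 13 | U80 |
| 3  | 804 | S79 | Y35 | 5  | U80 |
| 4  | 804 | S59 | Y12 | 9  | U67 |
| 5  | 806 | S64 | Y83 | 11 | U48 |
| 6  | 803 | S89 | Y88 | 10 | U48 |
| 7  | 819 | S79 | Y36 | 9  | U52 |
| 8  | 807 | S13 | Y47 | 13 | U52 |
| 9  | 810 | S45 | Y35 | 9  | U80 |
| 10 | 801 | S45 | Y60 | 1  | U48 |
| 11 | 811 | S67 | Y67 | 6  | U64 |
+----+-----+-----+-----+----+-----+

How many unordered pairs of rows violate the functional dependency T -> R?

T=U52: violating pairs (1,7), (1,8), (7,8) — 3 pairs.
T=U80: violating pairs (2,3), (2,9) — 2 pairs.
T=U48: violating pairs (5,6), (5,10), (6,10) — 3 pairs.

8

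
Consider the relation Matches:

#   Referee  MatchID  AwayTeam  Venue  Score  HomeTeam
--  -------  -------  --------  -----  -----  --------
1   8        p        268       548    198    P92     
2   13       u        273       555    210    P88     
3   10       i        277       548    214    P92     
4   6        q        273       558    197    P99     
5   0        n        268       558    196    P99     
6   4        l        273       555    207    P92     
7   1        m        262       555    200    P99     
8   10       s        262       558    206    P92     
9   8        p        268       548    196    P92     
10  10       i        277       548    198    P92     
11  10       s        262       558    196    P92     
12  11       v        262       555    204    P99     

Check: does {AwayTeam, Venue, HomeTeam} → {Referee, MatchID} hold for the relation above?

(AwayTeam=268, Venue=548, HomeTeam=P92): rows 1, 9 → {Referee,MatchID} = (8, p), (8, p) ✓
(AwayTeam=273, Venue=555, HomeTeam=P88): row 2 → {Referee,MatchID} = (13, u) ✓
(AwayTeam=277, Venue=548, HomeTeam=P92): rows 3, 10 → {Referee,MatchID} = (10, i), (10, i) ✓
(AwayTeam=273, Venue=558, HomeTeam=P99): row 4 → {Referee,MatchID} = (6, q) ✓
(AwayTeam=268, Venue=558, HomeTeam=P99): row 5 → {Referee,MatchID} = (0, n) ✓
(AwayTeam=273, Venue=555, HomeTeam=P92): row 6 → {Referee,MatchID} = (4, l) ✓
(AwayTeam=262, Venue=555, HomeTeam=P99): rows 7, 12 → {Referee,MatchID} takes values {(1, m), (11, v)} — violation
(AwayTeam=262, Venue=558, HomeTeam=P92): rows 8, 11 → {Referee,MatchID} = (10, s), (10, s) ✓
Two rows agree on {AwayTeam, Venue, HomeTeam} but differ on {Referee, MatchID}, so {AwayTeam, Venue, HomeTeam} → {Referee, MatchID} does not hold.

No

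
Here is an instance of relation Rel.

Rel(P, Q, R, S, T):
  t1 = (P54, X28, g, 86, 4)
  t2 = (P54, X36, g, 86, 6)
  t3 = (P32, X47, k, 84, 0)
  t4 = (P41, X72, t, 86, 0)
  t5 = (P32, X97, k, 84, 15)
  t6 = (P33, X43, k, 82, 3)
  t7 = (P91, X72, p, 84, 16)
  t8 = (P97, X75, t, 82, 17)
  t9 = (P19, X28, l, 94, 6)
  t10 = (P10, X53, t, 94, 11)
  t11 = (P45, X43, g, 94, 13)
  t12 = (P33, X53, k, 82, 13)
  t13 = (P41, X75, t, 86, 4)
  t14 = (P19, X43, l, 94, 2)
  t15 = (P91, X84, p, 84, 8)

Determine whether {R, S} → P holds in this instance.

Yes

(R=g, S=86): rows 1, 2 → P = P54, P54 ✓
(R=k, S=84): rows 3, 5 → P = P32, P32 ✓
(R=t, S=86): rows 4, 13 → P = P41, P41 ✓
(R=k, S=82): rows 6, 12 → P = P33, P33 ✓
(R=p, S=84): rows 7, 15 → P = P91, P91 ✓
(R=t, S=82): row 8 → P = P97 ✓
(R=l, S=94): rows 9, 14 → P = P19, P19 ✓
(R=t, S=94): row 10 → P = P10 ✓
(R=g, S=94): row 11 → P = P45 ✓
Every {R, S} value is associated with a single P value, so {R, S} → P holds.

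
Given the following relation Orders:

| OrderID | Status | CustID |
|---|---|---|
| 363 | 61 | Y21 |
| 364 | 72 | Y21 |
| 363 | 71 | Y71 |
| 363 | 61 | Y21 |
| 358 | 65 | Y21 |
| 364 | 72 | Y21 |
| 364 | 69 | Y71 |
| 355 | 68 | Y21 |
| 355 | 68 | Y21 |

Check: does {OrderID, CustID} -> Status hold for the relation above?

(OrderID=363, CustID=Y21): 2 rows → Status = 61, 61 ✓
(OrderID=364, CustID=Y21): 2 rows → Status = 72, 72 ✓
(OrderID=363, CustID=Y71): 1 row → Status = 71 ✓
(OrderID=358, CustID=Y21): 1 row → Status = 65 ✓
(OrderID=364, CustID=Y71): 1 row → Status = 69 ✓
(OrderID=355, CustID=Y21): 2 rows → Status = 68, 68 ✓
Every {OrderID, CustID} value is associated with a single Status value, so {OrderID, CustID} -> Status holds.

Yes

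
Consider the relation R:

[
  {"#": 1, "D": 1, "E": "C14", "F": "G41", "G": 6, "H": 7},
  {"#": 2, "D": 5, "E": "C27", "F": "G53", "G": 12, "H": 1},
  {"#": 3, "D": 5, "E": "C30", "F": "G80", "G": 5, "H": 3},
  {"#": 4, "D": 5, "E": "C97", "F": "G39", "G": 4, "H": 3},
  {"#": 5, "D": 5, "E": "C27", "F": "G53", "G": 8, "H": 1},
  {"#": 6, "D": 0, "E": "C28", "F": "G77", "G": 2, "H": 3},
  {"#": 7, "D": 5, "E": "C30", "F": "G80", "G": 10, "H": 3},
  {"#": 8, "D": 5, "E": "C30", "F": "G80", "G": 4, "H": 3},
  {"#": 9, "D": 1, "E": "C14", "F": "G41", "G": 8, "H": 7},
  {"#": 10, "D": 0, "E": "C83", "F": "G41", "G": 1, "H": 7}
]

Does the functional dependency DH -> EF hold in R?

(D=1, H=7): rows 1, 9 → {E,F} = (C14, G41), (C14, G41) ✓
(D=5, H=1): rows 2, 5 → {E,F} = (C27, G53), (C27, G53) ✓
(D=5, H=3): rows 3, 4, 7, 8 → {E,F} takes values {(C30, G80), (C97, G39)} — violation
(D=0, H=3): row 6 → {E,F} = (C28, G77) ✓
(D=0, H=7): row 10 → {E,F} = (C83, G41) ✓
Two rows agree on DH but differ on EF, so DH -> EF does not hold.

No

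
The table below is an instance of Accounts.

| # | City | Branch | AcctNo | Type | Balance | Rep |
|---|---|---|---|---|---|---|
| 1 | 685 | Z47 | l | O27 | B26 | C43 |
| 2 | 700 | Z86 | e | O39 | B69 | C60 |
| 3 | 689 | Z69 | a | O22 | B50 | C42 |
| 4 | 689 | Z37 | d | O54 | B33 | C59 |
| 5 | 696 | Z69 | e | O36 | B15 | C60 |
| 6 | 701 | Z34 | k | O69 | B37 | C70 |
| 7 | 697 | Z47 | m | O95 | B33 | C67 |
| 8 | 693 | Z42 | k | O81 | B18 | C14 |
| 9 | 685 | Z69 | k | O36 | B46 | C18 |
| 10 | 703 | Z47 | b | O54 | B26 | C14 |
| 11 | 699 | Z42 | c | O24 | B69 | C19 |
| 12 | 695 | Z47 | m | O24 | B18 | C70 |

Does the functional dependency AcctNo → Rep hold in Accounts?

AcctNo=l: row 1 → Rep = C43 ✓
AcctNo=e: rows 2, 5 → Rep = C60, C60 ✓
AcctNo=a: row 3 → Rep = C42 ✓
AcctNo=d: row 4 → Rep = C59 ✓
AcctNo=k: rows 6, 8, 9 → Rep takes values {C70, C14, C18} — violation
AcctNo=m: rows 7, 12 → Rep takes values {C67, C70} — violation
AcctNo=b: row 10 → Rep = C14 ✓
AcctNo=c: row 11 → Rep = C19 ✓
Two rows agree on AcctNo but differ on Rep, so AcctNo → Rep does not hold.

No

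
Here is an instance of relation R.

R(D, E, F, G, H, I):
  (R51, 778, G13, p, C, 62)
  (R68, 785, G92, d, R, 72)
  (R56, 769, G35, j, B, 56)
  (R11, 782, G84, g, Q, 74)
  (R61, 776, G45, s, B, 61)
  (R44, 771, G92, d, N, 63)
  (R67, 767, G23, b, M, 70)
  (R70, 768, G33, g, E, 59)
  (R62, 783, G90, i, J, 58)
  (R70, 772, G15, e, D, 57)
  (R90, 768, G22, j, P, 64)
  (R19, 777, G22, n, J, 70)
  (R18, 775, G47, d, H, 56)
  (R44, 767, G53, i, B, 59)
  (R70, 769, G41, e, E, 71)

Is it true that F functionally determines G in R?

No

F=G13: 1 row → G = p ✓
F=G92: 2 rows → G = d, d ✓
F=G35: 1 row → G = j ✓
F=G84: 1 row → G = g ✓
F=G45: 1 row → G = s ✓
F=G23: 1 row → G = b ✓
F=G33: 1 row → G = g ✓
F=G90: 1 row → G = i ✓
F=G15: 1 row → G = e ✓
F=G22: 2 rows → G takes values {j, n} — violation
F=G47: 1 row → G = d ✓
F=G53: 1 row → G = i ✓
F=G41: 1 row → G = e ✓
Two rows agree on F but differ on G, so F -> G does not hold.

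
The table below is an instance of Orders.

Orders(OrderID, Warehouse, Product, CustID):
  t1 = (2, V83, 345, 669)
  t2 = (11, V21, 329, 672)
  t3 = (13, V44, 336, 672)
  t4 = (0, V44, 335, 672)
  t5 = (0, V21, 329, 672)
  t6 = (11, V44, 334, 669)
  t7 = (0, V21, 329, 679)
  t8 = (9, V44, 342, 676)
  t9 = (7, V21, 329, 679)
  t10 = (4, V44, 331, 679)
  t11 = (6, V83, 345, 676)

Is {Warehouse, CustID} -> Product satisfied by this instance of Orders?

(Warehouse=V83, CustID=669): row 1 → Product = 345 ✓
(Warehouse=V21, CustID=672): rows 2, 5 → Product = 329, 329 ✓
(Warehouse=V44, CustID=672): rows 3, 4 → Product takes values {336, 335} — violation
(Warehouse=V44, CustID=669): row 6 → Product = 334 ✓
(Warehouse=V21, CustID=679): rows 7, 9 → Product = 329, 329 ✓
(Warehouse=V44, CustID=676): row 8 → Product = 342 ✓
(Warehouse=V44, CustID=679): row 10 → Product = 331 ✓
(Warehouse=V83, CustID=676): row 11 → Product = 345 ✓
Two rows agree on {Warehouse, CustID} but differ on Product, so {Warehouse, CustID} -> Product does not hold.

No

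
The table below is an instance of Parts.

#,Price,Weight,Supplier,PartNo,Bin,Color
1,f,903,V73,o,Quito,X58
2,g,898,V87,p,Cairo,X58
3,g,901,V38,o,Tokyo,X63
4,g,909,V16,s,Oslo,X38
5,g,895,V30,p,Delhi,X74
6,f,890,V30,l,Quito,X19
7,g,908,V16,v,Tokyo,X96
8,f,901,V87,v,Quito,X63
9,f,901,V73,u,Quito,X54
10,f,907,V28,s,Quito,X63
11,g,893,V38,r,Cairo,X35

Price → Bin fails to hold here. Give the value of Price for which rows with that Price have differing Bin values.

Price=f: rows 1, 6, 8, 9, 10 → Bin = Quito, Quito, Quito, Quito, Quito ✓
Price=g: rows 2, 3, 4, 5, 7, 11 → Bin takes values {Cairo, Tokyo, Oslo, Delhi} — violation
The only Price value with inconsistent Bin is Price=g.

g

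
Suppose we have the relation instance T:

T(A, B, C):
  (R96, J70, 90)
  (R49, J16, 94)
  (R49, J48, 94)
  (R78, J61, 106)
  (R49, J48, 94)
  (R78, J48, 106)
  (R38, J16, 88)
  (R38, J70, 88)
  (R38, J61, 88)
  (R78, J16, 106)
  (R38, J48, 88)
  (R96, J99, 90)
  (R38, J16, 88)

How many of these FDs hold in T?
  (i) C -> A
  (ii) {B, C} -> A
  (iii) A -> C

3

(i) C -> A: every LHS value maps to a single RHS value — holds.
(ii) {B, C} -> A: every LHS value maps to a single RHS value — holds.
(iii) A -> C: every LHS value maps to a single RHS value — holds.
3 of the 3 dependencies hold.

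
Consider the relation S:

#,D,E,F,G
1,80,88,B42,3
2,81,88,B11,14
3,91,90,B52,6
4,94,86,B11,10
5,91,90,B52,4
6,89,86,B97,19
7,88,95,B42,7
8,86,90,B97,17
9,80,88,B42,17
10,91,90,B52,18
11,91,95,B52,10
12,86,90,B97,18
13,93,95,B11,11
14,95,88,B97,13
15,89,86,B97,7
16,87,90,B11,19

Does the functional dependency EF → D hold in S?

(E=88, F=B42): rows 1, 9 → D = 80, 80 ✓
(E=88, F=B11): row 2 → D = 81 ✓
(E=90, F=B52): rows 3, 5, 10 → D = 91, 91, 91 ✓
(E=86, F=B11): row 4 → D = 94 ✓
(E=86, F=B97): rows 6, 15 → D = 89, 89 ✓
(E=95, F=B42): row 7 → D = 88 ✓
(E=90, F=B97): rows 8, 12 → D = 86, 86 ✓
(E=95, F=B52): row 11 → D = 91 ✓
(E=95, F=B11): row 13 → D = 93 ✓
(E=88, F=B97): row 14 → D = 95 ✓
(E=90, F=B11): row 16 → D = 87 ✓
Every EF value is associated with a single D value, so EF → D holds.

Yes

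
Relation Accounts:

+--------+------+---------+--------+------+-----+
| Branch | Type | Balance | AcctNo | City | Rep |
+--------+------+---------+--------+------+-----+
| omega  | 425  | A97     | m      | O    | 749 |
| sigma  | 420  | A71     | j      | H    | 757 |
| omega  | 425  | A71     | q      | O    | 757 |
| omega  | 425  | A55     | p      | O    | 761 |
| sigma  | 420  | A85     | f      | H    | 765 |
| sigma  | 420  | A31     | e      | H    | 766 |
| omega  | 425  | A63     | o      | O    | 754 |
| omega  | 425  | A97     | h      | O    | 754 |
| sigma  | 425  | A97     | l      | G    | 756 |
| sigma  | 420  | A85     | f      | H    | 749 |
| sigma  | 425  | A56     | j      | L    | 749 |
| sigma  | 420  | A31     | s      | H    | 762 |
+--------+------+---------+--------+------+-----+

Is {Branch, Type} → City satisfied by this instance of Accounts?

(Branch=omega, Type=425): 5 rows → City = O, O, O, O, O ✓
(Branch=sigma, Type=420): 5 rows → City = H, H, H, H, H ✓
(Branch=sigma, Type=425): 2 rows → City takes values {G, L} — violation
Two rows agree on {Branch, Type} but differ on City, so {Branch, Type} → City does not hold.

No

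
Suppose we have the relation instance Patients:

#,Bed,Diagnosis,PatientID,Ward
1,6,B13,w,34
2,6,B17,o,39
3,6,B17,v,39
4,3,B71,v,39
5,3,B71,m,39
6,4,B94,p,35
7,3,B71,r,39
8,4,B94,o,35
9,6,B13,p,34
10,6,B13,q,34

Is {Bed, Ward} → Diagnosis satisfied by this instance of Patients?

(Bed=6, Ward=34): rows 1, 9, 10 → Diagnosis = B13, B13, B13 ✓
(Bed=6, Ward=39): rows 2, 3 → Diagnosis = B17, B17 ✓
(Bed=3, Ward=39): rows 4, 5, 7 → Diagnosis = B71, B71, B71 ✓
(Bed=4, Ward=35): rows 6, 8 → Diagnosis = B94, B94 ✓
Every {Bed, Ward} value is associated with a single Diagnosis value, so {Bed, Ward} → Diagnosis holds.

Yes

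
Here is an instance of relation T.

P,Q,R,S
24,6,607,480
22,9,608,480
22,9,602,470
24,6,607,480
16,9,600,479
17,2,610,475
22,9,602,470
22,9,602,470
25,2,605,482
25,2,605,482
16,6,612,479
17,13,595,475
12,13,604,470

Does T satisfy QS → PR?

(Q=6, S=480): 2 rows → {P,R} = (24, 607), (24, 607) ✓
(Q=9, S=480): 1 row → {P,R} = (22, 608) ✓
(Q=9, S=470): 3 rows → {P,R} = (22, 602), (22, 602), (22, 602) ✓
(Q=9, S=479): 1 row → {P,R} = (16, 600) ✓
(Q=2, S=475): 1 row → {P,R} = (17, 610) ✓
(Q=2, S=482): 2 rows → {P,R} = (25, 605), (25, 605) ✓
(Q=6, S=479): 1 row → {P,R} = (16, 612) ✓
(Q=13, S=475): 1 row → {P,R} = (17, 595) ✓
(Q=13, S=470): 1 row → {P,R} = (12, 604) ✓
Every QS value is associated with a single PR value, so QS → PR holds.

Yes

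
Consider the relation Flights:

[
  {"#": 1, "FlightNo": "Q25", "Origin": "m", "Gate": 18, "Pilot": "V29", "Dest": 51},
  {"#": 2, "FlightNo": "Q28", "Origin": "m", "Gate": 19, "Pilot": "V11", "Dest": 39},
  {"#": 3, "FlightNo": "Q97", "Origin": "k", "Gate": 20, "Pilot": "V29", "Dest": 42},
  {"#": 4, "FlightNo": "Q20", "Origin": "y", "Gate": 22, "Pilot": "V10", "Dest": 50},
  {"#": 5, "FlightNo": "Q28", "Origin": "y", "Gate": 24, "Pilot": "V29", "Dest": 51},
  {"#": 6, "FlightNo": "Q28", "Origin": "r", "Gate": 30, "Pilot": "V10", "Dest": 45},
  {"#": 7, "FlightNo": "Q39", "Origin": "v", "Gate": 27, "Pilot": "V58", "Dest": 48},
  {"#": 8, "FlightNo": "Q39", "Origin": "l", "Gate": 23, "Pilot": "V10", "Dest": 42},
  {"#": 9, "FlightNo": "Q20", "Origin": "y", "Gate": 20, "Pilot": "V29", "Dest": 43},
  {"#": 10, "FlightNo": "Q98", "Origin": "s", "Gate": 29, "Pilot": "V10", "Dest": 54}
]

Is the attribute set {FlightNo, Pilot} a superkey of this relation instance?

All 10 rows have distinct {FlightNo, Pilot} values, so {FlightNo, Pilot} → (all attributes) holds and {FlightNo, Pilot} is a superkey.

Yes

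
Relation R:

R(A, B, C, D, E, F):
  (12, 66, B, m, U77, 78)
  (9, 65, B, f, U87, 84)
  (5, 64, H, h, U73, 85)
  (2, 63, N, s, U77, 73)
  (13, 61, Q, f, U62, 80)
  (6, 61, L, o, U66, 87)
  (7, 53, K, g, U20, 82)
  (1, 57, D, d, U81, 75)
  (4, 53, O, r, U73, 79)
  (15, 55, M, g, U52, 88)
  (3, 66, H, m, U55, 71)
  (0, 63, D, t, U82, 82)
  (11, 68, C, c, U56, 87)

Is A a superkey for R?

All 13 rows have distinct A values, so A → (all attributes) holds and A is a superkey.

Yes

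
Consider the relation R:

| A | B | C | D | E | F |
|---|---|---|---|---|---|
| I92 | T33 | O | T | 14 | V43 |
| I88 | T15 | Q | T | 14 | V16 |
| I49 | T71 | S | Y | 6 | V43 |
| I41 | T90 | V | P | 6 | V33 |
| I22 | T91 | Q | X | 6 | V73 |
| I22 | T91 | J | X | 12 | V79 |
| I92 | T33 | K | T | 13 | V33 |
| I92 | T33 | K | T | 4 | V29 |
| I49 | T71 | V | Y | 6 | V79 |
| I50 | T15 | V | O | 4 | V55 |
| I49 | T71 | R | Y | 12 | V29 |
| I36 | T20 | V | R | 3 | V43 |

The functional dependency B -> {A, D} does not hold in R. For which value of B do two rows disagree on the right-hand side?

T15

B=T33: 3 rows → {A,D} = (I92, T), (I92, T), (I92, T) ✓
B=T15: 2 rows → {A,D} takes values {(I88, T), (I50, O)} — violation
B=T71: 3 rows → {A,D} = (I49, Y), (I49, Y), (I49, Y) ✓
B=T90: 1 row → {A,D} = (I41, P) ✓
B=T91: 2 rows → {A,D} = (I22, X), (I22, X) ✓
B=T20: 1 row → {A,D} = (I36, R) ✓
The only B value with inconsistent RHS is B=T15.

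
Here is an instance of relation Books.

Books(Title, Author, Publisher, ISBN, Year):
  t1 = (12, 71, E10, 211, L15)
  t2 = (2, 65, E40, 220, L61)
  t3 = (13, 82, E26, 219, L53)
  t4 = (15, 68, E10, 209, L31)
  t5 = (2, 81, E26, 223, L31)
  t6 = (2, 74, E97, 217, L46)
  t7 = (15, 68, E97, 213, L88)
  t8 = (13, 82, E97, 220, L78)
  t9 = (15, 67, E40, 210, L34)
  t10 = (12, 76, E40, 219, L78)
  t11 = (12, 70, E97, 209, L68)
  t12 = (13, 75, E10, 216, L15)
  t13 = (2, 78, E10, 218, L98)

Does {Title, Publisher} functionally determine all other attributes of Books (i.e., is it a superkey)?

Yes

All 13 rows have distinct {Title, Publisher} values, so {Title, Publisher} → (all attributes) holds and {Title, Publisher} is a superkey.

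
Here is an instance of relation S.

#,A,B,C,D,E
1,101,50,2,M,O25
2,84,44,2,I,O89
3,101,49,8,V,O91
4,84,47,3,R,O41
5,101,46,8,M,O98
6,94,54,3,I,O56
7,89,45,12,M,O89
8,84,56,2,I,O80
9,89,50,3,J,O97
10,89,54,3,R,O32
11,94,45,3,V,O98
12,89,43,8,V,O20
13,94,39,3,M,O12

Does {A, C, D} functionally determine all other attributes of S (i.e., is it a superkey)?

No

Rows 2 and 8 have the same {A, C, D} value (A=84, C=2, D=I) but are distinct tuples, so {A, C, D} does not determine every attribute — not a superkey.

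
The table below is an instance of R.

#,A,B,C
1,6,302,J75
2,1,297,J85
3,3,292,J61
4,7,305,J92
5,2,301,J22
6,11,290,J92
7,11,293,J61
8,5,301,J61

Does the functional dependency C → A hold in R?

No

C=J75: row 1 → A = 6 ✓
C=J85: row 2 → A = 1 ✓
C=J61: rows 3, 7, 8 → A takes values {3, 11, 5} — violation
C=J92: rows 4, 6 → A takes values {7, 11} — violation
C=J22: row 5 → A = 2 ✓
Two rows agree on C but differ on A, so C → A does not hold.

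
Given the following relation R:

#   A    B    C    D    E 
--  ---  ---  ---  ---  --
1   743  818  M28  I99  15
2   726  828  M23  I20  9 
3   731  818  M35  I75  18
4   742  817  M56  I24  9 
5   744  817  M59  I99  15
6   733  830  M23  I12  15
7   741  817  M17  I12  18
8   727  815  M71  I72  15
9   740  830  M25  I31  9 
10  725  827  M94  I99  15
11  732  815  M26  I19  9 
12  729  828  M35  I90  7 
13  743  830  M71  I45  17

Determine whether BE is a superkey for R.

Yes

All 13 rows have distinct BE values, so BE → (all attributes) holds and BE is a superkey.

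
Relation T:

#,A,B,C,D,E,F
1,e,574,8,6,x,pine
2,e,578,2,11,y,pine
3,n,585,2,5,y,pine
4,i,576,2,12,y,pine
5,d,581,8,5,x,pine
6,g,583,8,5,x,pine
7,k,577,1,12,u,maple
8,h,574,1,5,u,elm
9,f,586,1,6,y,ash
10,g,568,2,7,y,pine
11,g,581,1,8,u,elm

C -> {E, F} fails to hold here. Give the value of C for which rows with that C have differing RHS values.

C=8: rows 1, 5, 6 → {E,F} = (x, pine), (x, pine), (x, pine) ✓
C=2: rows 2, 3, 4, 10 → {E,F} = (y, pine), (y, pine), (y, pine), (y, pine) ✓
C=1: rows 7, 8, 9, 11 → {E,F} takes values {(u, maple), (u, elm), (y, ash)} — violation
The only C value with inconsistent RHS is C=1.

1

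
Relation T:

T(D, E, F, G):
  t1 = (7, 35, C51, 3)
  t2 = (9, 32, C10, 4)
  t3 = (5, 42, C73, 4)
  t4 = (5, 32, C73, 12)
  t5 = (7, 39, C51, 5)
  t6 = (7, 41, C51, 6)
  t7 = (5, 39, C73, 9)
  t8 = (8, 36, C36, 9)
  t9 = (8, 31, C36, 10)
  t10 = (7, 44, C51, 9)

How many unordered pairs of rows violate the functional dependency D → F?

D=7: all 4 rows agree on F — 0 pairs.
D=5: all 3 rows agree on F — 0 pairs.
D=8: all 2 rows agree on F — 0 pairs.

0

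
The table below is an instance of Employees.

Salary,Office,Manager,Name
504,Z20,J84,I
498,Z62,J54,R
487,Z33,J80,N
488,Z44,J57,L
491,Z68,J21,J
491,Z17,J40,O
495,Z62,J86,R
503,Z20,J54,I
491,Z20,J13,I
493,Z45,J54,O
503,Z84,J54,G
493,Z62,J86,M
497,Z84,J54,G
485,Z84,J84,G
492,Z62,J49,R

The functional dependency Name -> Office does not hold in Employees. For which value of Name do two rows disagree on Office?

O

Name=I: 3 rows → Office = Z20, Z20, Z20 ✓
Name=R: 3 rows → Office = Z62, Z62, Z62 ✓
Name=N: 1 row → Office = Z33 ✓
Name=L: 1 row → Office = Z44 ✓
Name=J: 1 row → Office = Z68 ✓
Name=O: 2 rows → Office takes values {Z17, Z45} — violation
Name=G: 3 rows → Office = Z84, Z84, Z84 ✓
Name=M: 1 row → Office = Z62 ✓
The only Name value with inconsistent Office is Name=O.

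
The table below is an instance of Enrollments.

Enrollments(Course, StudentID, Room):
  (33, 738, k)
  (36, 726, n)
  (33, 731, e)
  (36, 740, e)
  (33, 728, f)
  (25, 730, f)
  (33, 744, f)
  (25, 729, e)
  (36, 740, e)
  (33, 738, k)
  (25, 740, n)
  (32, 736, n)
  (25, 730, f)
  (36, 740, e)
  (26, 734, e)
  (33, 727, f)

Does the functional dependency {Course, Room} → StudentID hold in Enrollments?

(Course=33, Room=k): 2 rows → StudentID = 738, 738 ✓
(Course=36, Room=n): 1 row → StudentID = 726 ✓
(Course=33, Room=e): 1 row → StudentID = 731 ✓
(Course=36, Room=e): 3 rows → StudentID = 740, 740, 740 ✓
(Course=33, Room=f): 3 rows → StudentID takes values {728, 744, 727} — violation
(Course=25, Room=f): 2 rows → StudentID = 730, 730 ✓
(Course=25, Room=e): 1 row → StudentID = 729 ✓
(Course=25, Room=n): 1 row → StudentID = 740 ✓
(Course=32, Room=n): 1 row → StudentID = 736 ✓
(Course=26, Room=e): 1 row → StudentID = 734 ✓
Two rows agree on {Course, Room} but differ on StudentID, so {Course, Room} → StudentID does not hold.

No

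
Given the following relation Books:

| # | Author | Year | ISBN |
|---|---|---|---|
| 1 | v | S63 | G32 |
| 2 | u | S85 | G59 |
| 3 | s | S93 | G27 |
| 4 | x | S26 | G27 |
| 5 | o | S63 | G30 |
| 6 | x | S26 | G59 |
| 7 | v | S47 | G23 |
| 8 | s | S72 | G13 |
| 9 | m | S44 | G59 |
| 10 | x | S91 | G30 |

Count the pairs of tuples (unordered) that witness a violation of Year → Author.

Year=S63: violating pairs (1,5) — 1 pair.
Year=S26: all 2 rows agree on Author — 0 pairs.

1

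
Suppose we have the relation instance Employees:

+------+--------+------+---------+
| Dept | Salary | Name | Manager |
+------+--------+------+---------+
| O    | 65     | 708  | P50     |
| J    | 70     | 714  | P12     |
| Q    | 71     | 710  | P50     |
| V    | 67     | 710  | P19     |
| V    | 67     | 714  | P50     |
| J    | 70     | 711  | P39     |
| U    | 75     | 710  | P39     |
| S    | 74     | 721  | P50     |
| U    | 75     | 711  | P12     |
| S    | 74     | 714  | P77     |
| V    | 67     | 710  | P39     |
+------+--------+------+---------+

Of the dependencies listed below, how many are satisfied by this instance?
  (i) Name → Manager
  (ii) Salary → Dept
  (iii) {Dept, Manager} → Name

(i) Name → Manager: Name=714: 3 rows → Manager takes values {P12, P50, P77} — violation; Name=710: 4 rows → Manager takes values {P50, P19, P39} — violation; Name=711: 2 rows → Manager takes values {P39, P12} — violation — fails.
(ii) Salary → Dept: every LHS value maps to a single RHS value — holds.
(iii) {Dept, Manager} → Name: every LHS value maps to a single RHS value — holds.
2 of the 3 dependencies hold.

2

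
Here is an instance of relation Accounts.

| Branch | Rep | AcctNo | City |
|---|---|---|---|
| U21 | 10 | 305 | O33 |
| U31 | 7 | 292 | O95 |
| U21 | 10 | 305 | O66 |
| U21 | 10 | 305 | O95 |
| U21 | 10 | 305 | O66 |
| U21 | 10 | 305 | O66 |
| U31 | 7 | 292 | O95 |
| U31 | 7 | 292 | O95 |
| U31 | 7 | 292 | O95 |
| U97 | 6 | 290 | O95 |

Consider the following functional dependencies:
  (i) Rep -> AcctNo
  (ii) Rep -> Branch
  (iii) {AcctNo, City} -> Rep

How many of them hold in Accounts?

(i) Rep -> AcctNo: every LHS value maps to a single RHS value — holds.
(ii) Rep -> Branch: every LHS value maps to a single RHS value — holds.
(iii) {AcctNo, City} -> Rep: every LHS value maps to a single RHS value — holds.
3 of the 3 dependencies hold.

3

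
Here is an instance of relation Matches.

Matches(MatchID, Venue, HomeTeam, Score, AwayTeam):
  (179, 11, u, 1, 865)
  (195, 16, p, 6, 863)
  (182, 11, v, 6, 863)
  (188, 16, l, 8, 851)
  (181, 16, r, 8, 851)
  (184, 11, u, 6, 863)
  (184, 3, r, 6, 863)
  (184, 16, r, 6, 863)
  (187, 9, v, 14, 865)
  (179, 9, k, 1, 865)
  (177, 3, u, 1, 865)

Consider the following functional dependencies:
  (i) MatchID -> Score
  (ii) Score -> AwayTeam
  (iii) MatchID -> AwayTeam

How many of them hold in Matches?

3

(i) MatchID -> Score: every LHS value maps to a single RHS value — holds.
(ii) Score -> AwayTeam: every LHS value maps to a single RHS value — holds.
(iii) MatchID -> AwayTeam: every LHS value maps to a single RHS value — holds.
3 of the 3 dependencies hold.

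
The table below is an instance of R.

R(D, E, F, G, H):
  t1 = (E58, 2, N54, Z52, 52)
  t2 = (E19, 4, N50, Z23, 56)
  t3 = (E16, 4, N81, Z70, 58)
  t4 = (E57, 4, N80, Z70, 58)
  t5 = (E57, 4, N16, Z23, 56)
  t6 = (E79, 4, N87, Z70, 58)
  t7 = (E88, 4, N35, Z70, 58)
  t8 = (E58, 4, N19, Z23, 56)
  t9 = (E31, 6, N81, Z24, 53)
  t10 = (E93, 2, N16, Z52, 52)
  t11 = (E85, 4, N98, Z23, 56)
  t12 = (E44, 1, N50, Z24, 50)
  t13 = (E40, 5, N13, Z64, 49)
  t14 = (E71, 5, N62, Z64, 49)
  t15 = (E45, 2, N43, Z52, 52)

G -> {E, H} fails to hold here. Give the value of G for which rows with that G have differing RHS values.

G=Z52: rows 1, 10, 15 → {E,H} = (2, 52), (2, 52), (2, 52) ✓
G=Z23: rows 2, 5, 8, 11 → {E,H} = (4, 56), (4, 56), (4, 56), (4, 56) ✓
G=Z70: rows 3, 4, 6, 7 → {E,H} = (4, 58), (4, 58), (4, 58), (4, 58) ✓
G=Z24: rows 9, 12 → {E,H} takes values {(6, 53), (1, 50)} — violation
G=Z64: rows 13, 14 → {E,H} = (5, 49), (5, 49) ✓
The only G value with inconsistent RHS is G=Z24.

Z24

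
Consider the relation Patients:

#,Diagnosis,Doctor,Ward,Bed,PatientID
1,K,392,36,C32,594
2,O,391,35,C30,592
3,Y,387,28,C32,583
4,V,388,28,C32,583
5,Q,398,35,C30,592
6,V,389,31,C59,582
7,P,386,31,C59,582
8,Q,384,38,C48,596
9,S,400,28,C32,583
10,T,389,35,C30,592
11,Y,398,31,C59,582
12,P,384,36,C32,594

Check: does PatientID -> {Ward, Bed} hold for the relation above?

PatientID=594: rows 1, 12 → {Ward,Bed} = (36, C32), (36, C32) ✓
PatientID=592: rows 2, 5, 10 → {Ward,Bed} = (35, C30), (35, C30), (35, C30) ✓
PatientID=583: rows 3, 4, 9 → {Ward,Bed} = (28, C32), (28, C32), (28, C32) ✓
PatientID=582: rows 6, 7, 11 → {Ward,Bed} = (31, C59), (31, C59), (31, C59) ✓
PatientID=596: row 8 → {Ward,Bed} = (38, C48) ✓
Every PatientID value is associated with a single {Ward, Bed} value, so PatientID -> {Ward, Bed} holds.

Yes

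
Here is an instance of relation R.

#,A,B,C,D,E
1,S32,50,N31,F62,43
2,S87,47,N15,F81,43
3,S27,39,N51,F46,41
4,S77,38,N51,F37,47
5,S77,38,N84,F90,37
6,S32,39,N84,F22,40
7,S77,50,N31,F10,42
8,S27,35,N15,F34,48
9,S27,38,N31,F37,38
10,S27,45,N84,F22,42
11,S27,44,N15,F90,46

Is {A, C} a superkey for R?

Rows 8 and 11 have the same {A, C} value (A=S27, C=N15) but are distinct tuples, so {A, C} does not determine every attribute — not a superkey.

No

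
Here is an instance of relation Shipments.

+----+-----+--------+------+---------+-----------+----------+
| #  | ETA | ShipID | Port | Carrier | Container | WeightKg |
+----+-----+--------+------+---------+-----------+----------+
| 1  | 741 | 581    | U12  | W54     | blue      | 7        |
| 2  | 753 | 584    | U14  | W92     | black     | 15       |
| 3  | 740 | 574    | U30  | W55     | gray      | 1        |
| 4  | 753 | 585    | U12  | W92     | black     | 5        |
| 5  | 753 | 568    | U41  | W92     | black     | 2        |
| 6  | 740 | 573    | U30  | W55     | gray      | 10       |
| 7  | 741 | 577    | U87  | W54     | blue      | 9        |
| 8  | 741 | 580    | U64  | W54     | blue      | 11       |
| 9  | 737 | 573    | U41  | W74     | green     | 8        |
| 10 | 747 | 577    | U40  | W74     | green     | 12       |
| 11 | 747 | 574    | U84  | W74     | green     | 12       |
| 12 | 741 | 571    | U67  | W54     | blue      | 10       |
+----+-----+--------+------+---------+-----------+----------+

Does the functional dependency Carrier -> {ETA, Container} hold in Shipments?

Carrier=W54: rows 1, 7, 8, 12 → {ETA,Container} = (741, blue), (741, blue), (741, blue), (741, blue) ✓
Carrier=W92: rows 2, 4, 5 → {ETA,Container} = (753, black), (753, black), (753, black) ✓
Carrier=W55: rows 3, 6 → {ETA,Container} = (740, gray), (740, gray) ✓
Carrier=W74: rows 9, 10, 11 → {ETA,Container} takes values {(737, green), (747, green)} — violation
Two rows agree on Carrier but differ on {ETA, Container}, so Carrier -> {ETA, Container} does not hold.

No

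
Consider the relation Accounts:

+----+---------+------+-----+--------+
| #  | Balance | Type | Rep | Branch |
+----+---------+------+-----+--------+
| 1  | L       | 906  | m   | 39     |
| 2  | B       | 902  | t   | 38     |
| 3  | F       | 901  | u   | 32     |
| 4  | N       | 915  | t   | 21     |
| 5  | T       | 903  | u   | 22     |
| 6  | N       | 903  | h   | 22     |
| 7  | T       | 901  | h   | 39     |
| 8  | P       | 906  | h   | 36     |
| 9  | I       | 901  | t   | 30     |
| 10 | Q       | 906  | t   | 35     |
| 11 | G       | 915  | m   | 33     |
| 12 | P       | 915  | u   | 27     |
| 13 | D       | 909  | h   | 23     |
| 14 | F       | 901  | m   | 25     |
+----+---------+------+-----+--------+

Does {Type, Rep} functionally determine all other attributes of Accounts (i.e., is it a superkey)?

Yes

All 14 rows have distinct {Type, Rep} values, so {Type, Rep} → (all attributes) holds and {Type, Rep} is a superkey.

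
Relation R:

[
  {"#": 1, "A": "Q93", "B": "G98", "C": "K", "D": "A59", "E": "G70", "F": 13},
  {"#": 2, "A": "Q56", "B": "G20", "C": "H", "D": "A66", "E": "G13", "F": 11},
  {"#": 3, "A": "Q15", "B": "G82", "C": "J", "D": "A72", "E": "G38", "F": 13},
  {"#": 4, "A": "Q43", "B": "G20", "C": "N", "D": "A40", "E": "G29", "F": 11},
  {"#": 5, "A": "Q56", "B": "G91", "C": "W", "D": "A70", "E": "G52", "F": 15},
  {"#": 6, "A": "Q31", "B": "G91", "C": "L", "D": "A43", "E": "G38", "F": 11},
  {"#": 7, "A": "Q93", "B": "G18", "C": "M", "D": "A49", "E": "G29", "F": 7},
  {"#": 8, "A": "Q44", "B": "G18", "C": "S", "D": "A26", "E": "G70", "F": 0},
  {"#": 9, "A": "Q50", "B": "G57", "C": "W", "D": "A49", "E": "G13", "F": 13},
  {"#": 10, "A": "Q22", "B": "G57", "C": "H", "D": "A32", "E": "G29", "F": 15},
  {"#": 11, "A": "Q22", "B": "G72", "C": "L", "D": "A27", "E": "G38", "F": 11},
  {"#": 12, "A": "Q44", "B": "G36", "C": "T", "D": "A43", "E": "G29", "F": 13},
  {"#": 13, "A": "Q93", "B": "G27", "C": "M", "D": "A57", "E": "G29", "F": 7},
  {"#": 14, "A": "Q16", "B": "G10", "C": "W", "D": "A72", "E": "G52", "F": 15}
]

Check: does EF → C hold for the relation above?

Yes

(E=G70, F=13): row 1 → C = K ✓
(E=G13, F=11): row 2 → C = H ✓
(E=G38, F=13): row 3 → C = J ✓
(E=G29, F=11): row 4 → C = N ✓
(E=G52, F=15): rows 5, 14 → C = W, W ✓
(E=G38, F=11): rows 6, 11 → C = L, L ✓
(E=G29, F=7): rows 7, 13 → C = M, M ✓
(E=G70, F=0): row 8 → C = S ✓
(E=G13, F=13): row 9 → C = W ✓
(E=G29, F=15): row 10 → C = H ✓
(E=G29, F=13): row 12 → C = T ✓
Every EF value is associated with a single C value, so EF → C holds.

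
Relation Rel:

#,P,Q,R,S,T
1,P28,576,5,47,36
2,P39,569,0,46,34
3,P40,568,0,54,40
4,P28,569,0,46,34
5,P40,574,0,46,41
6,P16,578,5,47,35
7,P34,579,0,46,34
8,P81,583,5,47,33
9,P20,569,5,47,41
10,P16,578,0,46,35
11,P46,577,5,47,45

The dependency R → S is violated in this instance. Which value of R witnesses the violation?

R=5: rows 1, 6, 8, 9, 11 → S = 47, 47, 47, 47, 47 ✓
R=0: rows 2, 3, 4, 5, 7, 10 → S takes values {46, 54} — violation
The only R value with inconsistent S is R=0.

0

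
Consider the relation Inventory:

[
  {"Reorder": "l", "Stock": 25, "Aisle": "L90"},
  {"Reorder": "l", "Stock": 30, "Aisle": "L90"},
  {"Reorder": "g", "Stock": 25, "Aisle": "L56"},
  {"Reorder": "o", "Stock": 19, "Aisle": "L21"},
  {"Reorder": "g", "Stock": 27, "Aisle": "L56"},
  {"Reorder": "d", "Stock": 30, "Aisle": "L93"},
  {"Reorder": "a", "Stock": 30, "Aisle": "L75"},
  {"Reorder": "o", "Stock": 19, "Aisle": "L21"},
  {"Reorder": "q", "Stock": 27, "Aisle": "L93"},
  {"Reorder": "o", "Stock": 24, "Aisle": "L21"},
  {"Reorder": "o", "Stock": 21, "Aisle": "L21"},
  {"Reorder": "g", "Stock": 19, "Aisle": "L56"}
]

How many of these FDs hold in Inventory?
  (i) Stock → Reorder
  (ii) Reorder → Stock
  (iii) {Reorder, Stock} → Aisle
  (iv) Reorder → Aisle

2

(i) Stock → Reorder: Stock=25: 2 rows → Reorder takes values {l, g} — violation; Stock=30: 3 rows → Reorder takes values {l, d, a} — violation; Stock=19: 3 rows → Reorder takes values {o, g} — violation; Stock=27: 2 rows → Reorder takes values {g, q} — violation — fails.
(ii) Reorder → Stock: Reorder=l: 2 rows → Stock takes values {25, 30} — violation; Reorder=g: 3 rows → Stock takes values {25, 27, 19} — violation; Reorder=o: 4 rows → Stock takes values {19, 24, 21} — violation — fails.
(iii) {Reorder, Stock} → Aisle: every LHS value maps to a single RHS value — holds.
(iv) Reorder → Aisle: every LHS value maps to a single RHS value — holds.
2 of the 4 dependencies hold.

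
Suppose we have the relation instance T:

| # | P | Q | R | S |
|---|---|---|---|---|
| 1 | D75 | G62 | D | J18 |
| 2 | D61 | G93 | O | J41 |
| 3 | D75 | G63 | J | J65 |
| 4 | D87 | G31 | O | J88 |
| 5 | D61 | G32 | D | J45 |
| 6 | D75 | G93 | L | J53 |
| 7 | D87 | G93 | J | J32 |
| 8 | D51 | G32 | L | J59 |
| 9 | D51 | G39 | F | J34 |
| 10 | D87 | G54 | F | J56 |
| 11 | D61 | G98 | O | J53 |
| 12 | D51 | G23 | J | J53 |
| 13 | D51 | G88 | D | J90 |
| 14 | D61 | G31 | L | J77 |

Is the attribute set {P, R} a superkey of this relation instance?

No

Rows 2 and 11 have the same {P, R} value (P=D61, R=O) but are distinct tuples, so {P, R} does not determine every attribute — not a superkey.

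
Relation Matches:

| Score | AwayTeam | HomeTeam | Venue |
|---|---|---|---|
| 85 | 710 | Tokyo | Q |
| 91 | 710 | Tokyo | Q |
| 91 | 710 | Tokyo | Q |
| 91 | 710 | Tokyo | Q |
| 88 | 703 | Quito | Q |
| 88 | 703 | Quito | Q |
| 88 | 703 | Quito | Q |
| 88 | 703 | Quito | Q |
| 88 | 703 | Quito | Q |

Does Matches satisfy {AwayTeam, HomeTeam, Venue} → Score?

(AwayTeam=710, HomeTeam=Tokyo, Venue=Q): 4 rows → Score takes values {85, 91} — violation
(AwayTeam=703, HomeTeam=Quito, Venue=Q): 5 rows → Score = 88, 88, 88, 88, 88 ✓
Two rows agree on {AwayTeam, HomeTeam, Venue} but differ on Score, so {AwayTeam, HomeTeam, Venue} → Score does not hold.

No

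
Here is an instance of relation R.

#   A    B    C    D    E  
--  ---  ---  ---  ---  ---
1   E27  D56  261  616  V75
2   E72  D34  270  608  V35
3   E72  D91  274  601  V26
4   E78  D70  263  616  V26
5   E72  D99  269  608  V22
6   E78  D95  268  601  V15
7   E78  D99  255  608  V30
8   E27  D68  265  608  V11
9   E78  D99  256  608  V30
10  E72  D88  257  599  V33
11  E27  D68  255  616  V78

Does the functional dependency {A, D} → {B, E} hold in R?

No

(A=E27, D=616): rows 1, 11 → {B,E} takes values {(D56, V75), (D68, V78)} — violation
(A=E72, D=608): rows 2, 5 → {B,E} takes values {(D34, V35), (D99, V22)} — violation
(A=E72, D=601): row 3 → {B,E} = (D91, V26) ✓
(A=E78, D=616): row 4 → {B,E} = (D70, V26) ✓
(A=E78, D=601): row 6 → {B,E} = (D95, V15) ✓
(A=E78, D=608): rows 7, 9 → {B,E} = (D99, V30), (D99, V30) ✓
(A=E27, D=608): row 8 → {B,E} = (D68, V11) ✓
(A=E72, D=599): row 10 → {B,E} = (D88, V33) ✓
Two rows agree on {A, D} but differ on {B, E}, so {A, D} → {B, E} does not hold.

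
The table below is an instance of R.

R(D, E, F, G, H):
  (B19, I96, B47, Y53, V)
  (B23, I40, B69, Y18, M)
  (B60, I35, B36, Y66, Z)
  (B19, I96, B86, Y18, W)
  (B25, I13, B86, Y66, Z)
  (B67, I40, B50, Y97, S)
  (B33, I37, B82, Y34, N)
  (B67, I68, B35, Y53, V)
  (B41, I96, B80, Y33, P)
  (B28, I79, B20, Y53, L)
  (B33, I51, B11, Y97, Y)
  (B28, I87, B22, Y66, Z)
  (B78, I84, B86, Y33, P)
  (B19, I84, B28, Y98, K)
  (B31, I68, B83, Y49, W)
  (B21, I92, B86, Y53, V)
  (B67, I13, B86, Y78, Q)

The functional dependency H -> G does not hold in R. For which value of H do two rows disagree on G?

H=V: 3 rows → G = Y53, Y53, Y53 ✓
H=M: 1 row → G = Y18 ✓
H=Z: 3 rows → G = Y66, Y66, Y66 ✓
H=W: 2 rows → G takes values {Y18, Y49} — violation
H=S: 1 row → G = Y97 ✓
H=N: 1 row → G = Y34 ✓
H=P: 2 rows → G = Y33, Y33 ✓
H=L: 1 row → G = Y53 ✓
H=Y: 1 row → G = Y97 ✓
H=K: 1 row → G = Y98 ✓
H=Q: 1 row → G = Y78 ✓
The only H value with inconsistent G is H=W.

W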